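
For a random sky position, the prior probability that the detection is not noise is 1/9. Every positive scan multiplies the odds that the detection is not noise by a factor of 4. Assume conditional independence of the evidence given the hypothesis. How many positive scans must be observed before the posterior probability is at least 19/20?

4

Prior odds: (1/9) ÷ (8/9) = 0.125.
Likelihood ratio per positive scan = 4.
Target odds: 0.95 ÷ 0.05 = 19.
Require 4ⁿ ≥ 19 ÷ 0.125 = 152.
4³ = 64 falls short of 152 but 4⁴ = 256 reaches it, so n = 4.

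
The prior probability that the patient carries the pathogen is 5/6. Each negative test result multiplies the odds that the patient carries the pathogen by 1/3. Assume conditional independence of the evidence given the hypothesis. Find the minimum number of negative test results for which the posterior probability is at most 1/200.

Prior odds: (5/6) ÷ (1/6) = 5.
Likelihood ratio per negative test result = 1/3.
Target posterior odds = 0.005/0.995 = 1/199.
Require (1/3)ⁿ ≤ 1/199 ÷ 5 = 1/995.
(1/3)⁶ = 1/729 is still above 1/995 but (1/3)⁷ = 1/2187 is at or below it, so n = 7.

7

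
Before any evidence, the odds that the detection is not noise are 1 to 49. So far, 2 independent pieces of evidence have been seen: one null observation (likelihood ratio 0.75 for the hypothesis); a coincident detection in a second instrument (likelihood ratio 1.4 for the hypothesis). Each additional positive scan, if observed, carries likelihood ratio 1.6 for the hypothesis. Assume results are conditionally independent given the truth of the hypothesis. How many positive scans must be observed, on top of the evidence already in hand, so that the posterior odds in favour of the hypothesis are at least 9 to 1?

Prior odds = 1/49.
Combined Bayes factor of the evidence already in hand = 0.75 × 1.4 = 1.05.
Odds after that evidence = (1/49) × 1.05 = 3/140.
Target odds = 9.
Need 1.6ⁿ ≥ 9 ÷ (3/140) = 420.
1.6¹² ≈281.475 falls short of 420 but 1.6¹³ ≈450.36 reaches it, so n = 13.

13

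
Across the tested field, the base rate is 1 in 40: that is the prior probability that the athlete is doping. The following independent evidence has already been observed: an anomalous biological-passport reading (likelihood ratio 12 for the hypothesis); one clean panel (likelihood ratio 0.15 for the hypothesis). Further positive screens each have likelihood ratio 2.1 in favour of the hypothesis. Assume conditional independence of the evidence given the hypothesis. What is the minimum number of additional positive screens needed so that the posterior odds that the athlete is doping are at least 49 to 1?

Prior odds = 0.025/0.975 = 1/39.
Combined Bayes factor of the evidence already in hand = 12 × 0.15 = 1.8.
Odds after that evidence = (1/39) × 1.8 = 3/65.
Target odds = 49.
Need 2.1ⁿ ≥ 49 ÷ (3/65) = 3185/3.
2.1⁹ ≈794.28 falls short of 3185/3 but 2.1¹⁰ ≈1667.99 reaches it, so n = 10.

10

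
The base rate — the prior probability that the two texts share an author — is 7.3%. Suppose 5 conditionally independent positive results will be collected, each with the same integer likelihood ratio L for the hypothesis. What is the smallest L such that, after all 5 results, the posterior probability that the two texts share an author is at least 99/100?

Prior odds = 0.073/0.927 = 73/927.
Target odds = 0.99/0.01 = 99.
Need L⁵ ≥ 99 ÷ (73/927) = 91773/73.
4⁵ = 1024 < 91773/73 ≤ 3125 = 5⁵, so L = 5.

5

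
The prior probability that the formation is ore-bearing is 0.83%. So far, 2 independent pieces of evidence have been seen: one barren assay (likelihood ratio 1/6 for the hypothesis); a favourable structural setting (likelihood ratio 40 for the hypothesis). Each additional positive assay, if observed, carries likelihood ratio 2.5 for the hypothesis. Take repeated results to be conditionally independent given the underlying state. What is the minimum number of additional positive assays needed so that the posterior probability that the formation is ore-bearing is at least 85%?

Prior odds = 0.0083/0.9917 = 83/9917.
Combined Bayes factor of the evidence already in hand = (1/6) × 40 = 20/3.
Odds after that evidence = (83/9917) × 20/3 = 1660/29751.
Target odds = 0.85/0.15 = 17/3.
Need 2.5ⁿ ≥ 17/3 ÷ (1660/29751) = 168589/1660.
2.5⁵ = 97.65625 falls short of 168589/1660 but 2.5⁶ = 244.140625 reaches it, so n = 6.

6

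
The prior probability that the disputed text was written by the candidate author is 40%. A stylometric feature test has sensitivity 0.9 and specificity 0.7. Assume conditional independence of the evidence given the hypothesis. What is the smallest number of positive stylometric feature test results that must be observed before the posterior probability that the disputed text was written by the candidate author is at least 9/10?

Prior odds: 0.4 ÷ 0.6 = 2/3.
False-positive rate = 1 − 0.7 = 0.3; likelihood ratio of a positive = 0.9/0.3 = 3.
Target posterior odds = 0.9/0.1 = 9.
Require 3ⁿ ≥ 9 ÷ (2/3) = 13.5.
3² = 9 falls short of 13.5 but 3³ = 27 reaches it, so n = 3.

3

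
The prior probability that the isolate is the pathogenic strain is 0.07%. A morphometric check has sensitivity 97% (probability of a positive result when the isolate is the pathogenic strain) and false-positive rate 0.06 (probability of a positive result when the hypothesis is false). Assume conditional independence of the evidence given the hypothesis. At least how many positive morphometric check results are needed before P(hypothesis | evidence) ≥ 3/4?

Prior odds = 0.0007/0.9993 = 7/9993.
Likelihood ratio of a positive result = 0.97/0.06 = 97/6.
Target posterior odds = 0.75/0.25 = 3.
Require (97/6)ⁿ ≥ 3 ÷ (7/9993) = 29979/7.
(97/6)³ = 912673/216 falls short of 29979/7 but (97/6)⁴ = 88529281/1296 reaches it, so n = 4.

4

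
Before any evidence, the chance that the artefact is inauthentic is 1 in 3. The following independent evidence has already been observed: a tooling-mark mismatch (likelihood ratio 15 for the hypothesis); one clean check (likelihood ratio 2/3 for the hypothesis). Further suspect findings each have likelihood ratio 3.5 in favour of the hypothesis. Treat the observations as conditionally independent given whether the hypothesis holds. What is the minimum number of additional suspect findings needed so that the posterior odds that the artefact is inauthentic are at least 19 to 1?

Prior odds = (1/3)/(2/3) = 0.5.
Combined Bayes factor of the evidence already in hand = 15 × (2/3) = 10.
Odds after that evidence = 0.5 × 10 = 5.
Target odds = 19.
Need 3.5ⁿ ≥ 19 ÷ 5 = 3.8.
3.5¹ = 3.5 falls short of 3.8 but 3.5² = 12.25 reaches it, so n = 2.

2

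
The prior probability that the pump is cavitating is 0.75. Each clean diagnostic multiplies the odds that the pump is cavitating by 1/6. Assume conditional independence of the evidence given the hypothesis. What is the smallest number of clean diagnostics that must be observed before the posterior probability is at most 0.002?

Prior odds = 0.75/0.25 = 3.
Likelihood ratio per clean diagnostic = 1/6.
Target odds: 0.002 ÷ 0.998 = 1/499.
Require (1/6)ⁿ ≤ 1/499 ÷ 3 = 1/1497.
(1/6)⁴ = 1/1296 is still above 1/1497 but (1/6)⁵ = 1/7776 is at or below it, so n = 5.

5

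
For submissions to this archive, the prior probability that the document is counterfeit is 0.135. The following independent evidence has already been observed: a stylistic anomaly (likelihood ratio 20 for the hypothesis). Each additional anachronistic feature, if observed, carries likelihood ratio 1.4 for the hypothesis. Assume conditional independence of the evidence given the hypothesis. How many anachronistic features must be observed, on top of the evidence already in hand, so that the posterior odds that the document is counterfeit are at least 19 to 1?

Prior odds = 0.135/0.865 = 27/173.
Bayes factor of the evidence already in hand = 20.
Odds after that evidence = (27/173) × 20 = 540/173.
Target odds = 19.
Need 1.4ⁿ ≥ 19 ÷ (540/173) = 3287/540.
1.4⁵ = 5.37824 falls short of 3287/540 but 1.4⁶ = 117649/15625 reaches it, so n = 6.

6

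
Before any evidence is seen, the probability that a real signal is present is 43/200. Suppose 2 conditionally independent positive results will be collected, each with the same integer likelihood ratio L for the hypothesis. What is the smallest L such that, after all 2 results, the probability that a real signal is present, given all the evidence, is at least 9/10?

Prior odds = 0.215/0.785 = 43/157.
Target odds = 0.9/0.1 = 9.
Need L² ≥ 9 ÷ (43/157) = 1413/43.
5² = 25 < 1413/43 ≤ 36 = 6², so L = 6.

6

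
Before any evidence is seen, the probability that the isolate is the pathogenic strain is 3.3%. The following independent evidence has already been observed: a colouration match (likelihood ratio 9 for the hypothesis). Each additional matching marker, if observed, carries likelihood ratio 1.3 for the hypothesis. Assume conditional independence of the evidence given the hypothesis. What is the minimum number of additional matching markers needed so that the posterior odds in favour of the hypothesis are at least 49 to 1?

Prior odds = 0.033/0.967 = 33/967.
Bayes factor of the evidence already in hand = 9.
Odds after that evidence = (33/967) × 9 = 297/967.
Target odds = 49.
Need 1.3ⁿ ≥ 49 ÷ (297/967) = 47383/297.
1.3¹⁹ ≈146.192 falls short of 47383/297 but 1.3²⁰ ≈190.05 reaches it, so n = 20.

20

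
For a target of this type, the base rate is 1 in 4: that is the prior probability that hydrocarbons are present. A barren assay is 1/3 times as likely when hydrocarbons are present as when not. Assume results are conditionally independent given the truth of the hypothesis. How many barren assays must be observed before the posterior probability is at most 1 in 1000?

Prior odds = 0.25/0.75 = 1/3.
Likelihood ratio per barren assay = 1/3.
Target odds: 0.001 ÷ 0.999 = 1/999.
Require (1/3)ⁿ ≤ 1/999 ÷ (1/3) = 1/333.
(1/3)⁵ = 1/243 is still above 1/333 but (1/3)⁶ = 1/729 is at or below it, so n = 6.

6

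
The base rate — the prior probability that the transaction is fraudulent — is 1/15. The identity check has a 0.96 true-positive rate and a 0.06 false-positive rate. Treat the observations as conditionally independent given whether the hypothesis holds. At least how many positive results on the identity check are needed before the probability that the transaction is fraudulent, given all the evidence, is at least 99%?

3

Prior odds: (1/15) ÷ (14/15) = 1/14.
Likelihood ratio of a positive result = 0.96/0.06 = 16.
Target posterior odds = 0.99/0.01 = 99.
Need (1/14) × 16ⁿ ≥ 99, i.e. 16ⁿ ≥ 1386.
16² = 256 falls short of 1386 but 16³ = 4096 reaches it, so n = 3.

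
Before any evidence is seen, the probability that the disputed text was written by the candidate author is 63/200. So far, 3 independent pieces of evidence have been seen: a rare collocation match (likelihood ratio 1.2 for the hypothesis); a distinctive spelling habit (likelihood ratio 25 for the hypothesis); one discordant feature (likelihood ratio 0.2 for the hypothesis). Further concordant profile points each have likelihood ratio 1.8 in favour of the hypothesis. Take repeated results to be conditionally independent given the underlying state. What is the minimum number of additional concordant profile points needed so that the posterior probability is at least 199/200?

8

Prior odds = 0.315/0.685 = 63/137.
Combined Bayes factor of the evidence already in hand = 1.2 × 25 × 0.2 = 6.
Odds after that evidence = (63/137) × 6 = 378/137.
Target odds = 0.995/0.005 = 199.
Need 1.8ⁿ ≥ 199 ÷ (378/137) = 27263/378.
1.8⁷ = 4782969/78125 falls short of 27263/378 but 1.8⁸ = 43046721/390625 reaches it, so n = 8.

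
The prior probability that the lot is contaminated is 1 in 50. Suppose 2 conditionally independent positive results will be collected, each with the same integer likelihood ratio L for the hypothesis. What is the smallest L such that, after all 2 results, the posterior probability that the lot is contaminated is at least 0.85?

17

Prior odds = 0.02/0.98 = 1/49.
Target odds = 0.85/0.15 = 17/3.
Need L² ≥ 17/3 ÷ (1/49) = 833/3.
16² = 256 < 833/3 ≤ 289 = 17², so L = 17.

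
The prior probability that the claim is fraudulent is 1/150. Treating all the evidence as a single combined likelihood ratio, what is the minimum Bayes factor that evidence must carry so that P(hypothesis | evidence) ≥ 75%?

Prior odds = (1/150)/(149/150) = 1/149.
Target odds = 0.75/0.25 = 3.
Required Bayes factor = 3 ÷ (1/149) = 447.

447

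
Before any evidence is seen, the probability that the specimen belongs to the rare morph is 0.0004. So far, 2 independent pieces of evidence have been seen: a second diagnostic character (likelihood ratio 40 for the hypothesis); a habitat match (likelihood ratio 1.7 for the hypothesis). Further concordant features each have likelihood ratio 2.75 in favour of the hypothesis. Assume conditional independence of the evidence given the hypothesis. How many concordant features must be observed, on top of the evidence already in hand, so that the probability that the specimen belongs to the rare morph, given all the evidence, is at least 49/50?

8

Prior odds = 0.0004/0.9996 = 1/2499.
Combined Bayes factor of the evidence already in hand = 40 × 1.7 = 68.
Odds after that evidence = (1/2499) × 68 = 4/147.
Target odds = 0.98/0.02 = 49.
Need 2.75ⁿ ≥ 49 ÷ (4/147) = 1800.75.
2.75⁷ = 19487171/16384 falls short of 1800.75 but 2.75⁸ = 214358881/65536 reaches it, so n = 8.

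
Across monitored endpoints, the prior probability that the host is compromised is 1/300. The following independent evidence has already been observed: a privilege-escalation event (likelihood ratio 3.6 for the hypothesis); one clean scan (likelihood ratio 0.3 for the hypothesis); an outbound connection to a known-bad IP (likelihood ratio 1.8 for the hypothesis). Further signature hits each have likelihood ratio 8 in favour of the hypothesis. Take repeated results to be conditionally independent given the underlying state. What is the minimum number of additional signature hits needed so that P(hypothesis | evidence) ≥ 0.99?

Prior odds = (1/300)/(299/300) = 1/299.
Combined Bayes factor of the evidence already in hand = 3.6 × 0.3 × 1.8 = 1.944.
Odds after that evidence = (1/299) × 1.944 = 243/37375.
Target odds = 0.99/0.01 = 99.
Need 8ⁿ ≥ 99 ÷ (243/37375) = 411125/27.
8⁴ = 4096 falls short of 411125/27 but 8⁵ = 32768 reaches it, so n = 5.

5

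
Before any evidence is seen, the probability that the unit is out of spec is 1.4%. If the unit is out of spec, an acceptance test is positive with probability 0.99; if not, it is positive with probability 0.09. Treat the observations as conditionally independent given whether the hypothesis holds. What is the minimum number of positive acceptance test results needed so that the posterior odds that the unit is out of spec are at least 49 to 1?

4

Prior odds: 0.014 ÷ 0.986 = 7/493.
Likelihood ratio of a positive = 0.99/0.09 = 11.
Target odds = 49.
Need (7/493) × 11ⁿ ≥ 49, i.e. 11ⁿ ≥ 3451.
11³ = 1331 falls short of 3451 but 11⁴ = 14641 reaches it, so n = 4.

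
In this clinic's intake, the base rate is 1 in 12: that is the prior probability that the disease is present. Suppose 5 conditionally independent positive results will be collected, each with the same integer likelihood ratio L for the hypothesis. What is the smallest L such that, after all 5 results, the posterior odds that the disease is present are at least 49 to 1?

4

Prior odds = (1/12)/(11/12) = 1/11.
Target odds = 49.
Need L⁵ ≥ 49 ÷ (1/11) = 539.
3⁵ = 243 < 539 ≤ 1024 = 4⁵, so L = 4.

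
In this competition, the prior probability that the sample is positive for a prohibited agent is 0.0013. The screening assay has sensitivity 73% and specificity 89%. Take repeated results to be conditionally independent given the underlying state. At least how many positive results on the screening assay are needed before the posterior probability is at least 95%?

6

Prior odds: 0.0013 ÷ 0.9987 = 13/9987.
False-positive rate = 1 − 0.89 = 0.11; likelihood ratio of a positive = 0.73/0.11 = 73/11.
Target posterior odds = 0.95/0.05 = 19.
Need (13/9987) × (73/11)ⁿ ≥ 19, i.e. (73/11)ⁿ ≥ 189753/13.
(73/11)⁵ ≈12872.1 falls short of 189753/13 but (73/11)⁶ ≈85424.2 reaches it, so n = 6.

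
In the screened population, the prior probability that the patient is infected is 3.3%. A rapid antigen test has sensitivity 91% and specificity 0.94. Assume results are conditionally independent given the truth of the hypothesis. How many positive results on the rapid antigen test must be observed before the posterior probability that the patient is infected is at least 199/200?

Prior odds = 0.033/0.967 = 33/967.
False-positive rate = 1 − 0.94 = 0.06; likelihood ratio of a positive = 0.91/0.06 = 91/6.
Target posterior odds = 0.995/0.005 = 199.
Require (91/6)ⁿ ≥ 199 ÷ (33/967) = 192433/33.
(91/6)³ = 753571/216 falls short of 192433/33 but (91/6)⁴ = 68574961/1296 reaches it, so n = 4.

4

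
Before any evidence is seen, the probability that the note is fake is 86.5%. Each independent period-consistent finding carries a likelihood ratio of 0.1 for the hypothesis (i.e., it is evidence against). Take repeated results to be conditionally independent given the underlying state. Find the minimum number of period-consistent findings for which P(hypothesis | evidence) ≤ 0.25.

Prior odds: 0.865 ÷ 0.135 = 173/27.
Likelihood ratio per period-consistent finding = 0.1.
Target posterior odds = 0.25/0.75 = 1/3.
Need (173/27) × 0.1ⁿ ≤ 1/3, i.e. 0.1ⁿ ≤ 9/173.
0.1¹ = 0.1 is still above 9/173 but 0.1² = 0.01 is at or below it, so n = 2.

2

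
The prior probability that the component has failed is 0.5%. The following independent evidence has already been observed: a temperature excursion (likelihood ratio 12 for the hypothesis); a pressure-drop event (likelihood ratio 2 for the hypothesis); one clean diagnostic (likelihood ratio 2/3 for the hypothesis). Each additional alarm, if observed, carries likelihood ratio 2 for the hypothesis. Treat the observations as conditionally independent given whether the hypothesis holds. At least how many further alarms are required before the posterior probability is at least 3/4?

Prior odds = 0.005/0.995 = 1/199.
Combined Bayes factor of the evidence already in hand = 12 × 2 × (2/3) = 16.
Odds after that evidence = (1/199) × 16 = 16/199.
Target odds = 0.75/0.25 = 3.
Need 2ⁿ ≥ 3 ÷ (16/199) = 37.3125.
2⁵ = 32 falls short of 37.3125 but 2⁶ = 64 reaches it, so n = 6.

6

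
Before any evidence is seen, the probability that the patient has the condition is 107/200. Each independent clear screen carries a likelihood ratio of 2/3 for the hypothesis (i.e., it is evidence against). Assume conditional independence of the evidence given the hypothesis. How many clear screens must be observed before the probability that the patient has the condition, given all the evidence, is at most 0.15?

5

Prior odds = 0.535/0.465 = 107/93.
Likelihood ratio per clear screen = 2/3.
Target posterior odds = 0.15/0.85 = 3/17.
Require (2/3)ⁿ ≤ 3/17 ÷ (107/93) = 279/1819.
(2/3)⁴ = 16/81 is still above 279/1819 but (2/3)⁵ = 32/243 is at or below it, so n = 5.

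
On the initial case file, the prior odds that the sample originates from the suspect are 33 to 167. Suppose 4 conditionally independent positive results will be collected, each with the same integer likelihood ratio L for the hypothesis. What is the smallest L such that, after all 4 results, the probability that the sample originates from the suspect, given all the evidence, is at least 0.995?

Prior odds = 33/167.
Target odds = 0.995/0.005 = 199.
Need L⁴ ≥ 199 ÷ (33/167) = 33233/33.
5⁴ = 625 < 33233/33 ≤ 1296 = 6⁴, so L = 6.

6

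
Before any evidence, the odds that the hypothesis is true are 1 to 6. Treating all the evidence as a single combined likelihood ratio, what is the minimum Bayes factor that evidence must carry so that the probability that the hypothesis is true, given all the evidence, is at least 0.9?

Prior odds = 1/6.
Target odds = 0.9/0.1 = 9.
Required Bayes factor = 9 ÷ (1/6) = 54.

54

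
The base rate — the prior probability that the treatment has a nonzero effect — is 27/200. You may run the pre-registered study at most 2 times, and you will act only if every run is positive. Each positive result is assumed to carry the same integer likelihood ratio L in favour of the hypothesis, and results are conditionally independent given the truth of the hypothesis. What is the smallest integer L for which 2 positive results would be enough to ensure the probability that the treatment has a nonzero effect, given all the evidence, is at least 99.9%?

Prior odds = 0.135/0.865 = 27/173.
Target odds = 0.999/0.001 = 999.
Need L² ≥ 999 ÷ (27/173) = 6401.
80² = 6400 < 6401 ≤ 6561 = 81², so L = 81.

81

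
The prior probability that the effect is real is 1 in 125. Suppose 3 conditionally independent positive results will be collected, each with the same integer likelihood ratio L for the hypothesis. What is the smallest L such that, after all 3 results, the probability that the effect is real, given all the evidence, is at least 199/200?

Prior odds = 0.008/0.992 = 1/124.
Target odds = 0.995/0.005 = 199.
Need L³ ≥ 199 ÷ (1/124) = 24676.
29³ = 24389 < 24676 ≤ 27000 = 30³, so L = 30.

30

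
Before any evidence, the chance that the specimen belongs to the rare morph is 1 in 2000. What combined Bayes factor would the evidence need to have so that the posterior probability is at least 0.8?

Prior odds = 0.0005/0.9995 = 1/1999.
Target odds = 0.8/0.2 = 4.
Required Bayes factor = 4 ÷ (1/1999) = 7996.

7996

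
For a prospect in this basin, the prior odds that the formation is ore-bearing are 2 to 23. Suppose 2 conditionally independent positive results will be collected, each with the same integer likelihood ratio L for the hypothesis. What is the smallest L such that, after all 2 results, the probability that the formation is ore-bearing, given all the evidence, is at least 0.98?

Prior odds = 2/23.
Target odds = 0.98/0.02 = 49.
Need L² ≥ 49 ÷ (2/23) = 563.5.
23² = 529 < 563.5 ≤ 576 = 24², so L = 24.

24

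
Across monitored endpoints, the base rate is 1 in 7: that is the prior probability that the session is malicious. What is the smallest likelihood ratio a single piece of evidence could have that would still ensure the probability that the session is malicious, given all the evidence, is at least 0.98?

Prior odds = (1/7)/(6/7) = 1/6.
Target odds = 0.98/0.02 = 49.
Required Bayes factor = 49 ÷ (1/6) = 294.

294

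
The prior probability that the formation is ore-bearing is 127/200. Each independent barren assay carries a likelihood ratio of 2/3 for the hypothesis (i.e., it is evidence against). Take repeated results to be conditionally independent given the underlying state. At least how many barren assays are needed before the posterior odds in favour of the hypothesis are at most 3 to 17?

Prior odds = 0.635/0.365 = 127/73.
Likelihood ratio per barren assay = 2/3.
Target odds = 3/17.
Require (2/3)ⁿ ≤ 3/17 ÷ (127/73) = 219/2159.
(2/3)⁵ = 32/243 is still above 219/2159 but (2/3)⁶ = 64/729 is at or below it, so n = 6.

6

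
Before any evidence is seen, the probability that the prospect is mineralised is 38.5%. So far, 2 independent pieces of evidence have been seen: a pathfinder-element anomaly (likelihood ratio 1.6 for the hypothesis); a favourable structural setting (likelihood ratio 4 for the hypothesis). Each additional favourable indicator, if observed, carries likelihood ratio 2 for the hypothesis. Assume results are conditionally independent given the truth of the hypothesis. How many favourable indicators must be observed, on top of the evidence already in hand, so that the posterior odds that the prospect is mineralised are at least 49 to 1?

Prior odds = 0.385/0.615 = 77/123.
Combined Bayes factor of the evidence already in hand = 1.6 × 4 = 6.4.
Odds after that evidence = (77/123) × 6.4 = 2464/615.
Target odds = 49.
Need 2ⁿ ≥ 49 ÷ (2464/615) = 4305/352.
2³ = 8 falls short of 4305/352 but 2⁴ = 16 reaches it, so n = 4.

4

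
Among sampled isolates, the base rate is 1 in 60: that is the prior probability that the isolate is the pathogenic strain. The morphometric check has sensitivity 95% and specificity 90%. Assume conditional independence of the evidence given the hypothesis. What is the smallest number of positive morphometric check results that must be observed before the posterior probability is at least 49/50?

Prior odds: (1/60) ÷ (59/60) = 1/59.
False-positive rate = 1 − 0.9 = 0.1; likelihood ratio of a positive = 0.95/0.1 = 9.5.
Target odds: 0.98 ÷ 0.02 = 49.
Require 9.5ⁿ ≥ 49 ÷ (1/59) = 2891.
9.5³ = 857.375 falls short of 2891 but 9.5⁴ = 8145.0625 reaches it, so n = 4.

4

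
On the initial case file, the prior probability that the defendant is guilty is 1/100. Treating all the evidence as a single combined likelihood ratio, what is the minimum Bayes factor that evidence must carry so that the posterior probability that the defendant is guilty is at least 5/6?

Prior odds = 0.01/0.99 = 1/99.
Target odds = (5/6)/(1/6) = 5.
Required Bayes factor = 5 ÷ (1/99) = 495.

495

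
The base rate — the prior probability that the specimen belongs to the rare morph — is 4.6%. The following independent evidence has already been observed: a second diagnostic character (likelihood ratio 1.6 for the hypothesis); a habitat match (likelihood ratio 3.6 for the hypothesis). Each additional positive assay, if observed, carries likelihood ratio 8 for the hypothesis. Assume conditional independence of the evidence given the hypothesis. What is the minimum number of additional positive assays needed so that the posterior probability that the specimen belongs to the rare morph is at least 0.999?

4

Prior odds = 0.046/0.954 = 23/477.
Combined Bayes factor of the evidence already in hand = 1.6 × 3.6 = 5.76.
Odds after that evidence = (23/477) × 5.76 = 368/1325.
Target odds = 0.999/0.001 = 999.
Need 8ⁿ ≥ 999 ÷ (368/1325) = 1323675/368.
8³ = 512 falls short of 1323675/368 but 8⁴ = 4096 reaches it, so n = 4.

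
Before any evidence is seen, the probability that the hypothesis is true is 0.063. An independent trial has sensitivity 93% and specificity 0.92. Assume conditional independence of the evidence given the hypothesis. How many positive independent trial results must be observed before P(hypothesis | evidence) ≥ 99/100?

3

Prior odds = 0.063/0.937 = 63/937.
False-positive rate = 1 − 0.92 = 0.08; likelihood ratio of a positive = 0.93/0.08 = 11.625.
Target odds: 0.99 ÷ 0.01 = 99.
Need (63/937) × 11.625ⁿ ≥ 99, i.e. 11.625ⁿ ≥ 10307/7.
11.625² = 135.140625 falls short of 10307/7 but 11.625³ = 804357/512 reaches it, so n = 3.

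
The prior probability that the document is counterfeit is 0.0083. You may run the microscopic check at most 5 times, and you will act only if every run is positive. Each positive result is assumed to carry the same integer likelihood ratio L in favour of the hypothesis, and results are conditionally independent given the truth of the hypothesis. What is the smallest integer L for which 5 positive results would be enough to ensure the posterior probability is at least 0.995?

Prior odds = 0.0083/0.9917 = 83/9917.
Target odds = 0.995/0.005 = 199.
Need L⁵ ≥ 199 ÷ (83/9917) = 1973483/83.
7⁵ = 16807 < 1973483/83 ≤ 32768 = 8⁵, so L = 8.

8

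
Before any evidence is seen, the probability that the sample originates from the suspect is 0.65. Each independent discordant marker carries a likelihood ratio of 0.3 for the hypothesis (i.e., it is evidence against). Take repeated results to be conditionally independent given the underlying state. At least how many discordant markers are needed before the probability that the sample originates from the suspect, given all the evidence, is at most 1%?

5

Prior odds = 0.65/0.35 = 13/7.
Likelihood ratio per discordant marker = 0.3.
Target posterior odds = 0.01/0.99 = 1/99.
Need (13/7) × 0.3ⁿ ≤ 1/99, i.e. 0.3ⁿ ≤ 7/1287.
0.3⁴ = 0.0081 is still above 7/1287 but 0.3⁵ = 243/100000 is at or below it, so n = 5.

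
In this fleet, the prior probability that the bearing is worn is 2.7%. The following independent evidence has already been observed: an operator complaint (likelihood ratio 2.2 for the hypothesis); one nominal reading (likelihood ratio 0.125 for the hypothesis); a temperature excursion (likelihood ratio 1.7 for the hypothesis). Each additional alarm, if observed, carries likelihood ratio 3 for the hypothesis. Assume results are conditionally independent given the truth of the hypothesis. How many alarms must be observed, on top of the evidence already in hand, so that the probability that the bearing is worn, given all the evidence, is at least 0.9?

Prior odds = 0.027/0.973 = 27/973.
Combined Bayes factor of the evidence already in hand = 2.2 × 0.125 × 1.7 = 0.4675.
Odds after that evidence = (27/973) × 0.4675 = 5049/389200.
Target odds = 0.9/0.1 = 9.
Need 3ⁿ ≥ 9 ÷ (5049/389200) = 389200/561.
3⁵ = 243 falls short of 389200/561 but 3⁶ = 729 reaches it, so n = 6.

6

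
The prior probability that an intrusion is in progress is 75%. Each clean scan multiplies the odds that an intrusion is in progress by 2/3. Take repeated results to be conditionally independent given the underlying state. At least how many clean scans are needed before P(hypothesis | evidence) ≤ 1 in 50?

Prior odds = 0.75/0.25 = 3.
Likelihood ratio per clean scan = 2/3.
Target posterior odds = 0.02/0.98 = 1/49.
Require (2/3)ⁿ ≤ 1/49 ÷ 3 = 1/147.
(2/3)¹² = 4096/531441 is still above 1/147 but (2/3)¹³ = 8192/1594323 is at or below it, so n = 13.

13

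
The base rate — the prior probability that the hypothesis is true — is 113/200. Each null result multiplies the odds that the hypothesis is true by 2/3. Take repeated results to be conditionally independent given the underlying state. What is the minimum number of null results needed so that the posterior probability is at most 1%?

12

Prior odds: 0.565 ÷ 0.435 = 113/87.
Likelihood ratio per null result = 2/3.
Target odds: 0.01 ÷ 0.99 = 1/99.
Require (2/3)ⁿ ≤ 1/99 ÷ (113/87) = 29/3729.
(2/3)¹¹ = 2048/177147 is still above 29/3729 but (2/3)¹² = 4096/531441 is at or below it, so n = 12.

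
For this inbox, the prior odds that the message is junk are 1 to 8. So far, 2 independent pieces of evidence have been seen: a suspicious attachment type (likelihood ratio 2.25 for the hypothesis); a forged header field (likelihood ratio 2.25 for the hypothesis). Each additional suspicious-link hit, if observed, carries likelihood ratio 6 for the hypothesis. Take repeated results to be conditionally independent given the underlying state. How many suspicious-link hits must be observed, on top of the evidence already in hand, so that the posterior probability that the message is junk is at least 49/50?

3

Prior odds = 0.125.
Combined Bayes factor of the evidence already in hand = 2.25 × 2.25 = 5.0625.
Odds after that evidence = 0.125 × 5.0625 = 0.6328125.
Target odds = 0.98/0.02 = 49.
Need 6ⁿ ≥ 49 ÷ 0.6328125 = 6272/81.
6² = 36 falls short of 6272/81 but 6³ = 216 reaches it, so n = 3.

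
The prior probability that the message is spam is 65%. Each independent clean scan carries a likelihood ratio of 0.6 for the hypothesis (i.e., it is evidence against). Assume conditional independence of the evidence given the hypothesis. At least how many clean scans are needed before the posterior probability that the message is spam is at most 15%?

5

Prior odds: 0.65 ÷ 0.35 = 13/7.
Likelihood ratio per clean scan = 0.6.
Target odds: 0.15 ÷ 0.85 = 3/17.
Require 0.6ⁿ ≤ 3/17 ÷ (13/7) = 21/221.
0.6⁴ = 0.1296 is still above 21/221 but 0.6⁵ = 0.07776 is at or below it, so n = 5.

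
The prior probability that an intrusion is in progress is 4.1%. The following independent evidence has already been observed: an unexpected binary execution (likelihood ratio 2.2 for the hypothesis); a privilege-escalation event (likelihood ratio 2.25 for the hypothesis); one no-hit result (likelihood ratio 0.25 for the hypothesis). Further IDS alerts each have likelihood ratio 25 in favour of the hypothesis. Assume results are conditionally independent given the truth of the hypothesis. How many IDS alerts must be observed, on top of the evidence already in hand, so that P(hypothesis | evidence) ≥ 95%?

2

Prior odds = 0.041/0.959 = 41/959.
Combined Bayes factor of the evidence already in hand = 2.2 × 2.25 × 0.25 = 1.2375.
Odds after that evidence = (41/959) × 1.2375 = 4059/76720.
Target odds = 0.95/0.05 = 19.
Need 25ⁿ ≥ 19 ÷ (4059/76720) = 1457680/4059.
25¹ = 25 falls short of 1457680/4059 but 25² = 625 reaches it, so n = 2.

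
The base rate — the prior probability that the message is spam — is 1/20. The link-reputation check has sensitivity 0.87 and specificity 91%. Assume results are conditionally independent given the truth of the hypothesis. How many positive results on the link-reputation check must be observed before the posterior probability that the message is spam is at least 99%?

4

Prior odds = 0.05/0.95 = 1/19.
False-positive rate = 1 − 0.91 = 0.09; likelihood ratio of a positive = 0.87/0.09 = 29/3.
Target posterior odds = 0.99/0.01 = 99.
Require (29/3)ⁿ ≥ 99 ÷ (1/19) = 1881.
(29/3)³ = 24389/27 falls short of 1881 but (29/3)⁴ = 707281/81 reaches it, so n = 4.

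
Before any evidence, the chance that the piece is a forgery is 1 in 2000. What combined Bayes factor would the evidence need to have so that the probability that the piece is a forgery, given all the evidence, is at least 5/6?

9995

Prior odds = 0.0005/0.9995 = 1/1999.
Target odds = (5/6)/(1/6) = 5.
Required Bayes factor = 5 ÷ (1/1999) = 9995.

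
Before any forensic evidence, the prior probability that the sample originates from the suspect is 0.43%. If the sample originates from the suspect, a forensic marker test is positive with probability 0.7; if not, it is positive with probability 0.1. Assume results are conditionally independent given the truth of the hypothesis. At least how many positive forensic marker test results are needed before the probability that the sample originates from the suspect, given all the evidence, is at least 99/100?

Prior odds = 0.0043/0.9957 = 43/9957.
Likelihood ratio of a positive = 0.7/0.1 = 7.
Target posterior odds = 0.99/0.01 = 99.
Require 7ⁿ ≥ 99 ÷ (43/9957) = 985743/43.
7⁵ = 16807 falls short of 985743/43 but 7⁶ = 117649 reaches it, so n = 6.

6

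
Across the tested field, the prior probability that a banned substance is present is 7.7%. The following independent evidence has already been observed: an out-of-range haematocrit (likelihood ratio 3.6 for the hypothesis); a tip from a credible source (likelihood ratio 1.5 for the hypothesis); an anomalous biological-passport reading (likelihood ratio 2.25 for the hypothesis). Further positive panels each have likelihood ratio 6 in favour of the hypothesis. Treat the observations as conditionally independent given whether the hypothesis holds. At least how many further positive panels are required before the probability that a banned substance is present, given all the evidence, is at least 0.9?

Prior odds = 0.077/0.923 = 77/923.
Combined Bayes factor of the evidence already in hand = 3.6 × 1.5 × 2.25 = 12.15.
Odds after that evidence = (77/923) × 12.15 = 18711/18460.
Target odds = 0.9/0.1 = 9.
Need 6ⁿ ≥ 9 ÷ (18711/18460) = 18460/2079.
6¹ = 6 falls short of 18460/2079 but 6² = 36 reaches it, so n = 2.

2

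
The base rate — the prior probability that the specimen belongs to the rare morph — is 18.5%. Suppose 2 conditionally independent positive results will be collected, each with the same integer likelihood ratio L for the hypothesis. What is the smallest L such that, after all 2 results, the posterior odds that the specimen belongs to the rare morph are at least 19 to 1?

Prior odds = 0.185/0.815 = 37/163.
Target odds = 19.
Need L² ≥ 19 ÷ (37/163) = 3097/37.
9² = 81 < 3097/37 ≤ 100 = 10², so L = 10.

10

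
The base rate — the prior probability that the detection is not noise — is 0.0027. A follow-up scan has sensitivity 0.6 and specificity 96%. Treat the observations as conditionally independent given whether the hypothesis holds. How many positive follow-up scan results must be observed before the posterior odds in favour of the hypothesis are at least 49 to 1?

4

Prior odds = 0.0027/0.9973 = 27/9973.
False-positive rate = 1 − 0.96 = 0.04; likelihood ratio of a positive = 0.6/0.04 = 15.
Target odds = 49.
Require 15ⁿ ≥ 49 ÷ (27/9973) = 488677/27.
15³ = 3375 falls short of 488677/27 but 15⁴ = 50625 reaches it, so n = 4.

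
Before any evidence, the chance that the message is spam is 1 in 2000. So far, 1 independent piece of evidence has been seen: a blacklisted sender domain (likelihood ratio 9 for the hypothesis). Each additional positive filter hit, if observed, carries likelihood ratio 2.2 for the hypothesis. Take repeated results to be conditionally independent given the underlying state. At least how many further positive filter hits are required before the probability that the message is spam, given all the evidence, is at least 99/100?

Prior odds = 0.0005/0.9995 = 1/1999.
Bayes factor of the evidence already in hand = 9.
Odds after that evidence = (1/1999) × 9 = 9/1999.
Target odds = 0.99/0.01 = 99.
Need 2.2ⁿ ≥ 99 ÷ (9/1999) = 21989.
2.2¹² ≈12855 falls short of 21989 but 2.2¹³ ≈28281 reaches it, so n = 13.

13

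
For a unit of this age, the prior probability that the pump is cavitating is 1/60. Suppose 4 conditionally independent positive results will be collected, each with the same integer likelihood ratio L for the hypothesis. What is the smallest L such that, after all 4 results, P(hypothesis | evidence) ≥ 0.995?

Prior odds = (1/60)/(59/60) = 1/59.
Target odds = 0.995/0.005 = 199.
Need L⁴ ≥ 199 ÷ (1/59) = 11741.
10⁴ = 10000 < 11741 ≤ 14641 = 11⁴, so L = 11.

11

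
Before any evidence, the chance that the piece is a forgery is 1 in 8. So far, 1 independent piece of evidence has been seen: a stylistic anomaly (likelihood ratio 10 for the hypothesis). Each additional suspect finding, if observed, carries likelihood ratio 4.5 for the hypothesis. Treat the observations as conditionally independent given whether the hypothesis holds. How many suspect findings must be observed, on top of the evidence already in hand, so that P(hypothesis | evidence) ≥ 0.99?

3

Prior odds = 0.125/0.875 = 1/7.
Bayes factor of the evidence already in hand = 10.
Odds after that evidence = (1/7) × 10 = 10/7.
Target odds = 0.99/0.01 = 99.
Need 4.5ⁿ ≥ 99 ÷ (10/7) = 69.3.
4.5² = 20.25 falls short of 69.3 but 4.5³ = 91.125 reaches it, so n = 3.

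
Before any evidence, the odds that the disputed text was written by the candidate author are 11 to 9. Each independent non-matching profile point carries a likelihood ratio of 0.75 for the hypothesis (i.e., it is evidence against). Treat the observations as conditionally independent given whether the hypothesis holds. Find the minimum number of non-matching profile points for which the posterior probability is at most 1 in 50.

15

Prior odds = 11/9.
Likelihood ratio per non-matching profile point = 0.75.
Target odds: 0.02 ÷ 0.98 = 1/49.
Require 0.75ⁿ ≤ 1/49 ÷ (11/9) = 9/539.
0.75¹⁴ = 4782969/268435456 is still above 9/539 but 0.75¹⁵ ≈0.0133635 is at or below it, so n = 15.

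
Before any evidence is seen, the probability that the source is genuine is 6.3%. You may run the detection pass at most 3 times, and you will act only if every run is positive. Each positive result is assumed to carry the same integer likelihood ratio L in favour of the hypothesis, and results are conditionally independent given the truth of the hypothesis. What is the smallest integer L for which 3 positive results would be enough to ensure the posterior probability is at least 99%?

Prior odds = 0.063/0.937 = 63/937.
Target odds = 0.99/0.01 = 99.
Need L³ ≥ 99 ÷ (63/937) = 10307/7.
11³ = 1331 < 10307/7 ≤ 1728 = 12³, so L = 12.

12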